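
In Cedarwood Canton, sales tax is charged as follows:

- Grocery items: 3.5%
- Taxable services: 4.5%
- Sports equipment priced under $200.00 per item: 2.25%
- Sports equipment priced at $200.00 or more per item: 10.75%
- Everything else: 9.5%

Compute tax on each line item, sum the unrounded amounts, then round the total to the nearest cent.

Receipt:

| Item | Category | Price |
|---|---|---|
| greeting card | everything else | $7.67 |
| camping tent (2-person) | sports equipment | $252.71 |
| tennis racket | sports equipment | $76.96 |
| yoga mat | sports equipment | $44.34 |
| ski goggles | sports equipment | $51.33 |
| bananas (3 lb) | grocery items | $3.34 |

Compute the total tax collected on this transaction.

$31.90

Greeting card $7.67: everything else → 9.5% → $0.72865
Camping tent (2-person) $252.71: sports equipment, $200.00 or more → 10.75% → $27.166325
Tennis racket $76.96: sports equipment, under $200.00 → 2.25% → $1.7316
Yoga mat $44.34: sports equipment, under $200.00 → 2.25% → $0.99765
Ski goggles $51.33: sports equipment, under $200.00 → 2.25% → $1.154925
Bananas (3 lb) $3.34: grocery items → 3.5% → $0.1169
Unrounded tax sum = $31.89605 → $31.90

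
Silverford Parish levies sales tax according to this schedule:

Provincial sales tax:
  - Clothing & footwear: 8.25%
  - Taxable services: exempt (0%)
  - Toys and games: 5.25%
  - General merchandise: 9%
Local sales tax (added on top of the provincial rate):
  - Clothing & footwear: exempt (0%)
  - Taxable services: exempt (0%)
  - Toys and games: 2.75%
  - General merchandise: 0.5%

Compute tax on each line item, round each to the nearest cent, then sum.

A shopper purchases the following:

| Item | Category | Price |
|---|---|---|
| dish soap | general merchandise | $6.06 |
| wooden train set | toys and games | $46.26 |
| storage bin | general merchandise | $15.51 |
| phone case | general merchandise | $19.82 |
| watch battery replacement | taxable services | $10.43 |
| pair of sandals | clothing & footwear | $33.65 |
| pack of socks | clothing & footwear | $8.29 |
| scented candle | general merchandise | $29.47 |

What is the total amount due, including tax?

Dish soap $6.06: general merchandise → 9% + 0.5% local = 9.5% → $0.58
Wooden train set $46.26: toys and games → 5.25% + 2.75% local = 8% → $3.70
Storage bin $15.51: general merchandise → 9% + 0.5% local = 9.5% → $1.47
Phone case $19.82: general merchandise → 9% + 0.5% local = 9.5% → $1.88
Watch battery replacement $10.43: taxable services → 0% + 0% local = 0% → $0.00
Pair of sandals $33.65: clothing & footwear → 8.25% + 0% local = 8.25% → $2.78
Pack of socks $8.29: clothing & footwear → 8.25% + 0% local = 8.25% → $0.68
Scented candle $29.47: general merchandise → 9% + 0.5% local = 9.5% → $2.80
Subtotal = $169.49; tax = $13.89; total due = $183.38

$183.38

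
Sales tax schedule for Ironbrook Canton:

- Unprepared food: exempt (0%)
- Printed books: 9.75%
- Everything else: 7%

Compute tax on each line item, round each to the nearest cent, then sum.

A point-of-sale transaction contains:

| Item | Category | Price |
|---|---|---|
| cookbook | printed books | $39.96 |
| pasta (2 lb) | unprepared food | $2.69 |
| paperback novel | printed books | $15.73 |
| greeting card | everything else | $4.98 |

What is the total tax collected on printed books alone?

$5.43

Cookbook $39.96: printed books → 9.75% → $3.90
Paperback novel $15.73: printed books → 9.75% → $1.53
Tax on printed books = $3.90 + $1.53 = $5.43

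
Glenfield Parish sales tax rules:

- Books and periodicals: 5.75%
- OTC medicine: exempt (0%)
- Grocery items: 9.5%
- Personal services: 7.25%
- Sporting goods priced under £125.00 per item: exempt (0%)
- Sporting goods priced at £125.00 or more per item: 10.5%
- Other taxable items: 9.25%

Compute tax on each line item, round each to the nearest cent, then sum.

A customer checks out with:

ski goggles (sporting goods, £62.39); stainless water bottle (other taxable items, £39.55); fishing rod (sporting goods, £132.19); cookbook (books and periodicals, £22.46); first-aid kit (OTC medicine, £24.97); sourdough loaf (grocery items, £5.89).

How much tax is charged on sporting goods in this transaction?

£13.88

Ski goggles £62.39: sporting goods, under £125.00 → 0% → £0.00
Fishing rod £132.19: sporting goods, £125.00 or more → 10.5% → £13.88
Tax on sporting goods = £0.00 + £13.88 = £13.88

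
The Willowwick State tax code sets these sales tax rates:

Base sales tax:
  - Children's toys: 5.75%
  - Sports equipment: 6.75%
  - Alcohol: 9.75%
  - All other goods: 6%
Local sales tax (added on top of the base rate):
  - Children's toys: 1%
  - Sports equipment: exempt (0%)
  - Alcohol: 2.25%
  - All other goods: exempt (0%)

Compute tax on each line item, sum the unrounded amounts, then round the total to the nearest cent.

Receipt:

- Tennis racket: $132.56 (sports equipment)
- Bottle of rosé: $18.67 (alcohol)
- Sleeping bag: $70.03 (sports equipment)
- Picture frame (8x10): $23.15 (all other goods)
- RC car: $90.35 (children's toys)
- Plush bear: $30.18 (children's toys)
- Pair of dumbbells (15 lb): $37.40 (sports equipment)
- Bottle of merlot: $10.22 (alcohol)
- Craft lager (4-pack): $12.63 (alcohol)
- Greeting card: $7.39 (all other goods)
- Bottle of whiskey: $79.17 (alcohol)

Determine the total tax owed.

$40.65

Tennis racket $132.56: sports equipment → 6.75% + 0% local = 6.75% → $8.9478
Bottle of rosé $18.67: alcohol → 9.75% + 2.25% local = 12% → $2.2404
Sleeping bag $70.03: sports equipment → 6.75% + 0% local = 6.75% → $4.727025
Picture frame (8x10) $23.15: all other goods → 6% + 0% local = 6% → $1.389
RC car $90.35: children's toys → 5.75% + 1% local = 6.75% → $6.098625
Plush bear $30.18: children's toys → 5.75% + 1% local = 6.75% → $2.03715
Pair of dumbbells (15 lb) $37.40: sports equipment → 6.75% + 0% local = 6.75% → $2.5245
Bottle of merlot $10.22: alcohol → 9.75% + 2.25% local = 12% → $1.2264
Craft lager (4-pack) $12.63: alcohol → 9.75% + 2.25% local = 12% → $1.5156
Greeting card $7.39: all other goods → 6% + 0% local = 6% → $0.4434
Bottle of whiskey $79.17: alcohol → 9.75% + 2.25% local = 12% → $9.5004
Unrounded tax sum = $40.6503 → $40.65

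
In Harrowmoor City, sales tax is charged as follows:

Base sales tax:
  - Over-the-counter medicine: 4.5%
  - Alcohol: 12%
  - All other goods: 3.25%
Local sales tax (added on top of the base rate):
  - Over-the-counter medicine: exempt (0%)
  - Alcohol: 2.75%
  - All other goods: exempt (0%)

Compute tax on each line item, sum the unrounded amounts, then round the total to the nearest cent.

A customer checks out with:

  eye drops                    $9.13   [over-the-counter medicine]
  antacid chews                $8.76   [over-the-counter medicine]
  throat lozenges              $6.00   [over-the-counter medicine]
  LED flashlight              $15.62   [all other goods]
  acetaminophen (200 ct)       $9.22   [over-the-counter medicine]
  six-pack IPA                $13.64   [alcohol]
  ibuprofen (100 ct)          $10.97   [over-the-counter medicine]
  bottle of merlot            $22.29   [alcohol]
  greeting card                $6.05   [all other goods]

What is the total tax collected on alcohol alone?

$5.30

Six-pack IPA $13.64: alcohol → 12% + 2.75% local = 14.75% → $2.0119
Bottle of merlot $22.29: alcohol → 12% + 2.75% local = 14.75% → $3.287775
Tax on alcohol: unrounded sum = $5.299675 → $5.30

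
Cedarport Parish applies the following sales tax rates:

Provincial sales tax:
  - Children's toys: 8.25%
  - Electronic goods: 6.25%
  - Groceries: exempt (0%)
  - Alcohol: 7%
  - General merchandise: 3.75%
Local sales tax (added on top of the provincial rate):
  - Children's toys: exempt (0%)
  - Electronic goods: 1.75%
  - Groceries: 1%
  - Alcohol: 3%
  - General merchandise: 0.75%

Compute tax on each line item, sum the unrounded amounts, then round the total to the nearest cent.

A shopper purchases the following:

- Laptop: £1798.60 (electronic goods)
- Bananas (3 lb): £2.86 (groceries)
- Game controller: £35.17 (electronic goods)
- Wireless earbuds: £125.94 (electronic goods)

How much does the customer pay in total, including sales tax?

Laptop £1798.60: electronic goods → 6.25% + 1.75% local = 8% → £143.888
Bananas (3 lb) £2.86: groceries → 0% + 1% local = 1% → £0.0286
Game controller £35.17: electronic goods → 6.25% + 1.75% local = 8% → £2.8136
Wireless earbuds £125.94: electronic goods → 6.25% + 1.75% local = 8% → £10.0752
Subtotal = £1962.57; unrounded tax = £156.8054 → £156.81; total due = £2119.38

£2119.38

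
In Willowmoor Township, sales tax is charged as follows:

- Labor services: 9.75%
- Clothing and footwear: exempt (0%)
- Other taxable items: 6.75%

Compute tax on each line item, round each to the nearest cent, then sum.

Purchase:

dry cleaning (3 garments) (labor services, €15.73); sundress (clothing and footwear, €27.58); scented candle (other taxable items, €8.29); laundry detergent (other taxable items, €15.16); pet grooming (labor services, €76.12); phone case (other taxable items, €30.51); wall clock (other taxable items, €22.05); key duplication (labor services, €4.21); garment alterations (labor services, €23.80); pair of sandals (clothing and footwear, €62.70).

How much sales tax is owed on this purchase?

€16.81

Dry cleaning (3 garments) €15.73: labor services → 9.75% → €1.53
Sundress €27.58: clothing and footwear → 0% → €0.00
Scented candle €8.29: other taxable items → 6.75% → €0.56
Laundry detergent €15.16: other taxable items → 6.75% → €1.02
Pet grooming €76.12: labor services → 9.75% → €7.42
Phone case €30.51: other taxable items → 6.75% → €2.06
Wall clock €22.05: other taxable items → 6.75% → €1.49
Key duplication €4.21: labor services → 9.75% → €0.41
Garment alterations €23.80: labor services → 9.75% → €2.32
Pair of sandals €62.70: clothing and footwear → 0% → €0.00
Total tax = €1.53 + €0.56 + €1.02 + €7.42 + €2.06 + €1.49 + €0.41 + €2.32 = €16.81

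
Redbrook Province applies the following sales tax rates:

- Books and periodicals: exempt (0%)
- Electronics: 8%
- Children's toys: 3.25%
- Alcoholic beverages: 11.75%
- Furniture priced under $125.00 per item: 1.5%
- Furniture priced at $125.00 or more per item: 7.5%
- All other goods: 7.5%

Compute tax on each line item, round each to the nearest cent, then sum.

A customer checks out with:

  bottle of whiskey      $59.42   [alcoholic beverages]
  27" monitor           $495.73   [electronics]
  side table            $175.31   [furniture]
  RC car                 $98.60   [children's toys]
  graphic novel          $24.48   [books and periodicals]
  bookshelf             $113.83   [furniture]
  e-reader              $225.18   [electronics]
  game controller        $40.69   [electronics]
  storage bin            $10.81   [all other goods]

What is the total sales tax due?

$86.78

Bottle of whiskey $59.42: alcoholic beverages → 11.75% → $6.98
27" monitor $495.73: electronics → 8% → $39.66
Side table $175.31: furniture, $125.00 or more → 7.5% → $13.15
RC car $98.60: children's toys → 3.25% → $3.20
Graphic novel $24.48: books and periodicals → 0% → $0.00
Bookshelf $113.83: furniture, under $125.00 → 1.5% → $1.71
E-reader $225.18: electronics → 8% → $18.01
Game controller $40.69: electronics → 8% → $3.26
Storage bin $10.81: all other goods → 7.5% → $0.81
Total tax = $6.98 + $39.66 + $13.15 + $3.20 + $1.71 + $18.01 + $3.26 + $0.81 = $86.78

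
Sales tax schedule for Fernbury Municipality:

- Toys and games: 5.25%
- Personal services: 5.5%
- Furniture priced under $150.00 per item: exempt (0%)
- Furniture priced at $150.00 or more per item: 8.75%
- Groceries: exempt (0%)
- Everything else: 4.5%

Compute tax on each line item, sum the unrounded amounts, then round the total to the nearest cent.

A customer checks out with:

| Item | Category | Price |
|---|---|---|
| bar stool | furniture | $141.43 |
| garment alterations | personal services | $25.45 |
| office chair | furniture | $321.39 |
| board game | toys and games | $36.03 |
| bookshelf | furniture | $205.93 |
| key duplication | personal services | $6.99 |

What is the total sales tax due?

Bar stool $141.43: furniture, under $150.00 → 0% → $0.00
Garment alterations $25.45: personal services → 5.5% → $1.39975
Office chair $321.39: furniture, $150.00 or more → 8.75% → $28.121625
Board game $36.03: toys and games → 5.25% → $1.891575
Bookshelf $205.93: furniture, $150.00 or more → 8.75% → $18.018875
Key duplication $6.99: personal services → 5.5% → $0.38445
Unrounded tax sum = $49.816275 → $49.82

$49.82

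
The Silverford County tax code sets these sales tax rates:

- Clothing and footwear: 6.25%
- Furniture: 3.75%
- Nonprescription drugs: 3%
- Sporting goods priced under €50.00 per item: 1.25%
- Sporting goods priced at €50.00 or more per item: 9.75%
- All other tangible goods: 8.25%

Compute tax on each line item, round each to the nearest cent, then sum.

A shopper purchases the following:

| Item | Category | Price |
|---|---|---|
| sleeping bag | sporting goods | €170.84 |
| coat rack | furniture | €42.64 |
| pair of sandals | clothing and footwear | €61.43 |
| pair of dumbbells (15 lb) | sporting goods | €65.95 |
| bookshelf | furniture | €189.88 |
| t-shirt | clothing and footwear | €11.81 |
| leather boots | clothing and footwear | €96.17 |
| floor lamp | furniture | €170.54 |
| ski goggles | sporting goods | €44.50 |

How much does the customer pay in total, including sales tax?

Sleeping bag €170.84: sporting goods, €50.00 or more → 9.75% → €16.66
Coat rack €42.64: furniture → 3.75% → €1.60
Pair of sandals €61.43: clothing and footwear → 6.25% → €3.84
Pair of dumbbells (15 lb) €65.95: sporting goods, €50.00 or more → 9.75% → €6.43
Bookshelf €189.88: furniture → 3.75% → €7.12
T-shirt €11.81: clothing and footwear → 6.25% → €0.74
Leather boots €96.17: clothing and footwear → 6.25% → €6.01
Floor lamp €170.54: furniture → 3.75% → €6.40
Ski goggles €44.50: sporting goods, under €50.00 → 1.25% → €0.56
Subtotal = €853.76; tax = €49.36; total due = €903.12

€903.12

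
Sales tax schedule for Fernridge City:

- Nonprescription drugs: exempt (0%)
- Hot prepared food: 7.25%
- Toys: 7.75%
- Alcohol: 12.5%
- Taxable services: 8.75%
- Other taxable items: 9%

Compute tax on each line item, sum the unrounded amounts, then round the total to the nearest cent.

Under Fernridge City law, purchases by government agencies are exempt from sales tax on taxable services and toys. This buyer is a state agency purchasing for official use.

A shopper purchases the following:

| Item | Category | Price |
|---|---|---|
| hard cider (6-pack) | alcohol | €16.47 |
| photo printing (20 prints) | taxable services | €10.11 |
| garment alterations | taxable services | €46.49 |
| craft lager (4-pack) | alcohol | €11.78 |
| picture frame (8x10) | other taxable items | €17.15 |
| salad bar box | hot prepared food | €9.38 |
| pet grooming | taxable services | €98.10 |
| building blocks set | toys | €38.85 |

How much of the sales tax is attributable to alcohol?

Hard cider (6-pack) €16.47: alcohol → 12.5% → €2.05875
Craft lager (4-pack) €11.78: alcohol → 12.5% → €1.4725
Tax on alcohol: unrounded sum = €3.53125 → €3.53

€3.53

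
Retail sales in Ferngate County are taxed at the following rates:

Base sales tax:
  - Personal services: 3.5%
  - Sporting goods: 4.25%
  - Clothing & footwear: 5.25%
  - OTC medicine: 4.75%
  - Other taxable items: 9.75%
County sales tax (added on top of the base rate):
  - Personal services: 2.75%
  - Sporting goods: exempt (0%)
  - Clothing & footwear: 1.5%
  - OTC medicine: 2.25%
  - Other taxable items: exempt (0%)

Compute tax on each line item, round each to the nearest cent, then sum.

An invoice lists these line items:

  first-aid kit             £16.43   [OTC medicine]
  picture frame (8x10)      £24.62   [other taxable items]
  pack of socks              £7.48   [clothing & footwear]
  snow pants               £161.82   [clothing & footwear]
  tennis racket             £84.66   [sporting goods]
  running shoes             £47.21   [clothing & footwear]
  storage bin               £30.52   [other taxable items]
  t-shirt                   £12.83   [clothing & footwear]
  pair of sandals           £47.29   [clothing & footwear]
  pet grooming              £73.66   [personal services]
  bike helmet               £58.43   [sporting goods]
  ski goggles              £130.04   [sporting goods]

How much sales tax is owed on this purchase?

£41.41

First-aid kit £16.43: OTC medicine → 4.75% + 2.25% county = 7% → £1.15
Picture frame (8x10) £24.62: other taxable items → 9.75% + 0% county = 9.75% → £2.40
Pack of socks £7.48: clothing & footwear → 5.25% + 1.5% county = 6.75% → £0.50
Snow pants £161.82: clothing & footwear → 5.25% + 1.5% county = 6.75% → £10.92
Tennis racket £84.66: sporting goods → 4.25% + 0% county = 4.25% → £3.60
Running shoes £47.21: clothing & footwear → 5.25% + 1.5% county = 6.75% → £3.19
Storage bin £30.52: other taxable items → 9.75% + 0% county = 9.75% → £2.98
T-shirt £12.83: clothing & footwear → 5.25% + 1.5% county = 6.75% → £0.87
Pair of sandals £47.29: clothing & footwear → 5.25% + 1.5% county = 6.75% → £3.19
Pet grooming £73.66: personal services → 3.5% + 2.75% county = 6.25% → £4.60
Bike helmet £58.43: sporting goods → 4.25% + 0% county = 4.25% → £2.48
Ski goggles £130.04: sporting goods → 4.25% + 0% county = 4.25% → £5.53
Total tax = £1.15 + £2.40 + £0.50 + £10.92 + £3.60 + £3.19 + £2.98 + £0.87 + £3.19 + £4.60 + £2.48 + £5.53 = £41.41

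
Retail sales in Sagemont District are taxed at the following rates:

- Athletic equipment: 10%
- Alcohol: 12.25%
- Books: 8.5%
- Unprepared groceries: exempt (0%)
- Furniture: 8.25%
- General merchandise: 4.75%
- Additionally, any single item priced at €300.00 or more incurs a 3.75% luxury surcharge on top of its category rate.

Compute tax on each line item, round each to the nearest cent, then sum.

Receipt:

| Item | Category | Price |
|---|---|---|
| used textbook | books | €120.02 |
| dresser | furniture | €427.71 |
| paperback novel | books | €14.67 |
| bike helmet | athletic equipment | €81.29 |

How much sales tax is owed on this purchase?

Used textbook €120.02: books → 8.5% → €10.20
Dresser €427.71: furniture → 8.25% + 3.75% surcharge = 12% → €51.33
Paperback novel €14.67: books → 8.5% → €1.25
Bike helmet €81.29: athletic equipment → 10% → €8.13
Total tax = €10.20 + €51.33 + €1.25 + €8.13 = €70.91

€70.91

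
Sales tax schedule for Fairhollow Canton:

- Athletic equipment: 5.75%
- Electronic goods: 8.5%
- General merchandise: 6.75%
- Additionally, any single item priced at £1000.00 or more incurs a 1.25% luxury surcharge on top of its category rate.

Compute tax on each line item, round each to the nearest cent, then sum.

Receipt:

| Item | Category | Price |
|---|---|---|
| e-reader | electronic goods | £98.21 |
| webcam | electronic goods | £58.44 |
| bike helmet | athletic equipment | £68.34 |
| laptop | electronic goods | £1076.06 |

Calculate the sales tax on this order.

E-reader £98.21: electronic goods → 8.5% → £8.35
Webcam £58.44: electronic goods → 8.5% → £4.97
Bike helmet £68.34: athletic equipment → 5.75% → £3.93
Laptop £1076.06: electronic goods → 8.5% + 1.25% surcharge = 9.75% → £104.92
Total tax = £8.35 + £4.97 + £3.93 + £104.92 = £122.17

£122.17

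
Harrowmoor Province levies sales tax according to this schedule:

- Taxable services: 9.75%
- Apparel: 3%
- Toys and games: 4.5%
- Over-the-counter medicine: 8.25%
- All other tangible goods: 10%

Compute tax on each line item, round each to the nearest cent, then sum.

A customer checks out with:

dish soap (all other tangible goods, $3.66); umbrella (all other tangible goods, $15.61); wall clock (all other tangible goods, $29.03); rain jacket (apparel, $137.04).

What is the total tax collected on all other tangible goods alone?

$4.83

Dish soap $3.66: all other tangible goods → 10% → $0.37
Umbrella $15.61: all other tangible goods → 10% → $1.56
Wall clock $29.03: all other tangible goods → 10% → $2.90
Tax on all other tangible goods = $0.37 + $1.56 + $2.90 = $4.83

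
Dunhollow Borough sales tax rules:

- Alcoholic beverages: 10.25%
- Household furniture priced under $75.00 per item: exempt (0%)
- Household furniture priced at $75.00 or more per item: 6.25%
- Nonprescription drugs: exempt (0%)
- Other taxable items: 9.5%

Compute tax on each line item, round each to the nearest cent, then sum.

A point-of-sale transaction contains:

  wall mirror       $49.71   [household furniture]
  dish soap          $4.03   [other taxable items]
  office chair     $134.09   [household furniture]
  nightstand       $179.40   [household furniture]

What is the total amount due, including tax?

$387.20

Wall mirror $49.71: household furniture, under $75.00 → 0% → $0.00
Dish soap $4.03: other taxable items → 9.5% → $0.38
Office chair $134.09: household furniture, $75.00 or more → 6.25% → $8.38
Nightstand $179.40: household furniture, $75.00 or more → 6.25% → $11.21
Subtotal = $367.23; tax = $19.97; total due = $387.20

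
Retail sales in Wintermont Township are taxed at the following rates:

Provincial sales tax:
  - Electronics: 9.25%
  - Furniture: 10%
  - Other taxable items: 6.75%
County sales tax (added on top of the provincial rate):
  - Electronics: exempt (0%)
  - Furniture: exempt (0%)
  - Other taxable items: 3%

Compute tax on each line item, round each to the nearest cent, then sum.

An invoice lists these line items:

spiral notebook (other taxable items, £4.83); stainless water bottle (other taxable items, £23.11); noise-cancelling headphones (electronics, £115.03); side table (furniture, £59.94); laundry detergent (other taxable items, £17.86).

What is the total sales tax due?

Spiral notebook £4.83: other taxable items → 6.75% + 3% county = 9.75% → £0.47
Stainless water bottle £23.11: other taxable items → 6.75% + 3% county = 9.75% → £2.25
Noise-cancelling headphones £115.03: electronics → 9.25% + 0% county = 9.25% → £10.64
Side table £59.94: furniture → 10% + 0% county = 10% → £5.99
Laundry detergent £17.86: other taxable items → 6.75% + 3% county = 9.75% → £1.74
Total tax = £0.47 + £2.25 + £10.64 + £5.99 + £1.74 = £21.09

£21.09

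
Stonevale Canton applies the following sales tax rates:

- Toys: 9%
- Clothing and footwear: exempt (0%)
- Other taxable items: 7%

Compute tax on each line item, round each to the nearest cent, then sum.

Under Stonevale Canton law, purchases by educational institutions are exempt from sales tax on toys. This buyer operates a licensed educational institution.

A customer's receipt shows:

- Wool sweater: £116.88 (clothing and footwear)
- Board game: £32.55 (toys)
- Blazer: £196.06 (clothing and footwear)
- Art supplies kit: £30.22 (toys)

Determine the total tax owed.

£0.00

Wool sweater £116.88: clothing and footwear → 0% → £0.00
Board game £32.55: toys, buyer-exempt → 0% → £0.00
Blazer £196.06: clothing and footwear → 0% → £0.00
Art supplies kit £30.22: toys, buyer-exempt → 0% → £0.00
Total tax = £0.00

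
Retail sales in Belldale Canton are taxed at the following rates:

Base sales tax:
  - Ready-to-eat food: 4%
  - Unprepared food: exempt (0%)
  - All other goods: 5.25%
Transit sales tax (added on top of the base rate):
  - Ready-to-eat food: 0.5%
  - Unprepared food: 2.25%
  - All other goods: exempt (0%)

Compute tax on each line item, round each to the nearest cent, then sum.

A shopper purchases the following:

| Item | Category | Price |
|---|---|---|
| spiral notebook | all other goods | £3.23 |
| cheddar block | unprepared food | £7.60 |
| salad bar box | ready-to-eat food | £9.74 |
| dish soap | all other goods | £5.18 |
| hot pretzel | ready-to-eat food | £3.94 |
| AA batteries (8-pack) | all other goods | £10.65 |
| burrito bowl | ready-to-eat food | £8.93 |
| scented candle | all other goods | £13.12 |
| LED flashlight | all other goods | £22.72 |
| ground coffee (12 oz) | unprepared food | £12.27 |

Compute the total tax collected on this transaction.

Spiral notebook £3.23: all other goods → 5.25% + 0% transit = 5.25% → £0.17
Cheddar block £7.60: unprepared food → 0% + 2.25% transit = 2.25% → £0.17
Salad bar box £9.74: ready-to-eat food → 4% + 0.5% transit = 4.5% → £0.44
Dish soap £5.18: all other goods → 5.25% + 0% transit = 5.25% → £0.27
Hot pretzel £3.94: ready-to-eat food → 4% + 0.5% transit = 4.5% → £0.18
AA batteries (8-pack) £10.65: all other goods → 5.25% + 0% transit = 5.25% → £0.56
Burrito bowl £8.93: ready-to-eat food → 4% + 0.5% transit = 4.5% → £0.40
Scented candle £13.12: all other goods → 5.25% + 0% transit = 5.25% → £0.69
LED flashlight £22.72: all other goods → 5.25% + 0% transit = 5.25% → £1.19
Ground coffee (12 oz) £12.27: unprepared food → 0% + 2.25% transit = 2.25% → £0.28
Total tax = £0.17 + £0.17 + £0.44 + £0.27 + £0.18 + £0.56 + £0.40 + £0.69 + £1.19 + £0.28 = £4.35

£4.35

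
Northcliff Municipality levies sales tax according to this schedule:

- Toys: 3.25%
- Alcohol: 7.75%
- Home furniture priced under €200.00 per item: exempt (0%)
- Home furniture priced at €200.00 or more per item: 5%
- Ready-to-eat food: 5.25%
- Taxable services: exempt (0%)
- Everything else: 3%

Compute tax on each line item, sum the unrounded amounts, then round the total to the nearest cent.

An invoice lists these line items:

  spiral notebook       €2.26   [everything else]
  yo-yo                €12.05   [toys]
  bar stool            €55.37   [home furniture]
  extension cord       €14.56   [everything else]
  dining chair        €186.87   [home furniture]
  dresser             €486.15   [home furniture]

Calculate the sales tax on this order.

€25.20

Spiral notebook €2.26: everything else → 3% → €0.0678
Yo-yo €12.05: toys → 3.25% → €0.391625
Bar stool €55.37: home furniture, under €200.00 → 0% → €0.00
Extension cord €14.56: everything else → 3% → €0.4368
Dining chair €186.87: home furniture, under €200.00 → 0% → €0.00
Dresser €486.15: home furniture, €200.00 or more → 5% → €24.3075
Unrounded tax sum = €25.203725 → €25.20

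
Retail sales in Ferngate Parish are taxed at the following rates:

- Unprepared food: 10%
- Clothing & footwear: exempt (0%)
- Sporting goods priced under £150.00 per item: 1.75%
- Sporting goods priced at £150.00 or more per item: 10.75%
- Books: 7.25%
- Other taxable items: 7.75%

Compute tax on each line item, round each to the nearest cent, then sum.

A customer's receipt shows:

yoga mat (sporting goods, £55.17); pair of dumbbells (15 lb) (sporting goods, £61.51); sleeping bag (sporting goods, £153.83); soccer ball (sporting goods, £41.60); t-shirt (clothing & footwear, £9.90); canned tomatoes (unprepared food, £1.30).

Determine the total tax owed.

£19.45

Yoga mat £55.17: sporting goods, under £150.00 → 1.75% → £0.97
Pair of dumbbells (15 lb) £61.51: sporting goods, under £150.00 → 1.75% → £1.08
Sleeping bag £153.83: sporting goods, £150.00 or more → 10.75% → £16.54
Soccer ball £41.60: sporting goods, under £150.00 → 1.75% → £0.73
T-shirt £9.90: clothing & footwear → 0% → £0.00
Canned tomatoes £1.30: unprepared food → 10% → £0.13
Total tax = £0.97 + £1.08 + £16.54 + £0.73 + £0.13 = £19.45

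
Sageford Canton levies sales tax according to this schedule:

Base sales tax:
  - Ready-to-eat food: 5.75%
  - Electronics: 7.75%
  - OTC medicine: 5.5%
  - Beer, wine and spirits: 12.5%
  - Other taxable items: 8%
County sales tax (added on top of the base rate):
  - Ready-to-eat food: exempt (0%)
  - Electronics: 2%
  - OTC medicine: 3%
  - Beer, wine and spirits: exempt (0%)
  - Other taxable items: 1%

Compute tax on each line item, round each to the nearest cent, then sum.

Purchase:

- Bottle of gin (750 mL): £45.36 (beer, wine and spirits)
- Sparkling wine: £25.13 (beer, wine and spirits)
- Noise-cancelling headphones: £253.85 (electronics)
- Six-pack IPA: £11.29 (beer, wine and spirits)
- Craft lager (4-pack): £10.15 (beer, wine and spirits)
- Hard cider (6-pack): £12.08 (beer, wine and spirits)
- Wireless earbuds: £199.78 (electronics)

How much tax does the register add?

£57.23

Bottle of gin (750 mL) £45.36: beer, wine and spirits → 12.5% + 0% county = 12.5% → £5.67
Sparkling wine £25.13: beer, wine and spirits → 12.5% + 0% county = 12.5% → £3.14
Noise-cancelling headphones £253.85: electronics → 7.75% + 2% county = 9.75% → £24.75
Six-pack IPA £11.29: beer, wine and spirits → 12.5% + 0% county = 12.5% → £1.41
Craft lager (4-pack) £10.15: beer, wine and spirits → 12.5% + 0% county = 12.5% → £1.27
Hard cider (6-pack) £12.08: beer, wine and spirits → 12.5% + 0% county = 12.5% → £1.51
Wireless earbuds £199.78: electronics → 7.75% + 2% county = 9.75% → £19.48
Total tax = £5.67 + £3.14 + £24.75 + £1.41 + £1.27 + £1.51 + £19.48 = £57.23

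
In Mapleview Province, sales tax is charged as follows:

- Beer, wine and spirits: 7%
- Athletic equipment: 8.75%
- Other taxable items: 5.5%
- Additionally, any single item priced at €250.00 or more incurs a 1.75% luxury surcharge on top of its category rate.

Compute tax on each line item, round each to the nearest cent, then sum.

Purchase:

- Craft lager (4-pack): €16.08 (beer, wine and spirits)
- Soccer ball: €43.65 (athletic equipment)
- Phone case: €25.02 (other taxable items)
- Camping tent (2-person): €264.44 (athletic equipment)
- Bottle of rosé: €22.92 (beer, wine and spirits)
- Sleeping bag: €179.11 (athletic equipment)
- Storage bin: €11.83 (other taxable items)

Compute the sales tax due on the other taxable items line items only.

Phone case €25.02: other taxable items → 5.5% → €1.38
Storage bin €11.83: other taxable items → 5.5% → €0.65
Tax on other taxable items = €1.38 + €0.65 = €2.03

€2.03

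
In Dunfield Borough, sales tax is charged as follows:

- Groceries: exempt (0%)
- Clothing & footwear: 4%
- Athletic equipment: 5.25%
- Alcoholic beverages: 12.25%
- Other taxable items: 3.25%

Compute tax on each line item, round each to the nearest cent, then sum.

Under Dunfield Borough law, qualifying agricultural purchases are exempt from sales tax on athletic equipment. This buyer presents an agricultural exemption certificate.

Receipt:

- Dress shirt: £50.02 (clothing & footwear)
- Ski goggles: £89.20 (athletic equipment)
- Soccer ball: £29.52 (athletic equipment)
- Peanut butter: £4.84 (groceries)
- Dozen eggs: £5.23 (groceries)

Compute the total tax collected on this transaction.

Dress shirt £50.02: clothing & footwear → 4% → £2.00
Ski goggles £89.20: athletic equipment, buyer-exempt → 0% → £0.00
Soccer ball £29.52: athletic equipment, buyer-exempt → 0% → £0.00
Peanut butter £4.84: groceries → 0% → £0.00
Dozen eggs £5.23: groceries → 0% → £0.00
Total tax = £2.00

£2.00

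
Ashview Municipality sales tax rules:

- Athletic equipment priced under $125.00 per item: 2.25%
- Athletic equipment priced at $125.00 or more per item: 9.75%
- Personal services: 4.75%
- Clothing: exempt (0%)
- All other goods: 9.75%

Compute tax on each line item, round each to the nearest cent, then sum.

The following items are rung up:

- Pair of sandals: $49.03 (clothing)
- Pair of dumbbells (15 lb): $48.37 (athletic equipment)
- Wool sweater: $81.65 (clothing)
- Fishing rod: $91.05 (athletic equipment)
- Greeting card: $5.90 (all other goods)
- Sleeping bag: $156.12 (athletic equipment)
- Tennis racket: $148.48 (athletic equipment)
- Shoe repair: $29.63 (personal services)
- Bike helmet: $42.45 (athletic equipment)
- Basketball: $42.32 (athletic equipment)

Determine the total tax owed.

$36.74

Pair of sandals $49.03: clothing → 0% → $0.00
Pair of dumbbells (15 lb) $48.37: athletic equipment, under $125.00 → 2.25% → $1.09
Wool sweater $81.65: clothing → 0% → $0.00
Fishing rod $91.05: athletic equipment, under $125.00 → 2.25% → $2.05
Greeting card $5.90: all other goods → 9.75% → $0.58
Sleeping bag $156.12: athletic equipment, $125.00 or more → 9.75% → $15.22
Tennis racket $148.48: athletic equipment, $125.00 or more → 9.75% → $14.48
Shoe repair $29.63: personal services → 4.75% → $1.41
Bike helmet $42.45: athletic equipment, under $125.00 → 2.25% → $0.96
Basketball $42.32: athletic equipment, under $125.00 → 2.25% → $0.95
Total tax = $1.09 + $2.05 + $0.58 + $15.22 + $14.48 + $1.41 + $0.96 + $0.95 = $36.74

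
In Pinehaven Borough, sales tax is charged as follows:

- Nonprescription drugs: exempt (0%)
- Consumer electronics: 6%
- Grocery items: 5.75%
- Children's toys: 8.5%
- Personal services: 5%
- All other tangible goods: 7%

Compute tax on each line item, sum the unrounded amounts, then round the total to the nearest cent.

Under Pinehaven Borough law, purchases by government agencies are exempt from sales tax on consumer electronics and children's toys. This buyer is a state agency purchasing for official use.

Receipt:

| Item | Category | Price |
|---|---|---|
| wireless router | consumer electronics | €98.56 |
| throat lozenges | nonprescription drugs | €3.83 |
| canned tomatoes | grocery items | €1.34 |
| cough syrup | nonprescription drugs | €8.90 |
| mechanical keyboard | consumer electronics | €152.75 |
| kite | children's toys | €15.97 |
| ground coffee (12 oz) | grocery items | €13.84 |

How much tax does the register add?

€0.87

Wireless router €98.56: consumer electronics, buyer-exempt → 0% → €0.00
Throat lozenges €3.83: nonprescription drugs → 0% → €0.00
Canned tomatoes €1.34: grocery items → 5.75% → €0.07705
Cough syrup €8.90: nonprescription drugs → 0% → €0.00
Mechanical keyboard €152.75: consumer electronics, buyer-exempt → 0% → €0.00
Kite €15.97: children's toys, buyer-exempt → 0% → €0.00
Ground coffee (12 oz) €13.84: grocery items → 5.75% → €0.7958
Unrounded tax sum = €0.87285 → €0.87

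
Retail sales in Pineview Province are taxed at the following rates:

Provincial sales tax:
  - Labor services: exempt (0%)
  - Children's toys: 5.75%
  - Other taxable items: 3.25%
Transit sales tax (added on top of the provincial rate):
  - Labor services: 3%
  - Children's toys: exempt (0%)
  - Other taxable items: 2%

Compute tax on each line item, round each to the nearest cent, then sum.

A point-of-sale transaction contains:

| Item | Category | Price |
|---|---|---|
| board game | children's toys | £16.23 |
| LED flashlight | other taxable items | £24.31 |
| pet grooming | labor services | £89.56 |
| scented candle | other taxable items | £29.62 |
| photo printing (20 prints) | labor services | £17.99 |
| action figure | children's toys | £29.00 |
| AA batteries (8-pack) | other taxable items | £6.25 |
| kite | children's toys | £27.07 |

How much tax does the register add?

Board game £16.23: children's toys → 5.75% + 0% transit = 5.75% → £0.93
LED flashlight £24.31: other taxable items → 3.25% + 2% transit = 5.25% → £1.28
Pet grooming £89.56: labor services → 0% + 3% transit = 3% → £2.69
Scented candle £29.62: other taxable items → 3.25% + 2% transit = 5.25% → £1.56
Photo printing (20 prints) £17.99: labor services → 0% + 3% transit = 3% → £0.54
Action figure £29.00: children's toys → 5.75% + 0% transit = 5.75% → £1.67
AA batteries (8-pack) £6.25: other taxable items → 3.25% + 2% transit = 5.25% → £0.33
Kite £27.07: children's toys → 5.75% + 0% transit = 5.75% → £1.56
Total tax = £0.93 + £1.28 + £2.69 + £1.56 + £0.54 + £1.67 + £0.33 + £1.56 = £10.56

£10.56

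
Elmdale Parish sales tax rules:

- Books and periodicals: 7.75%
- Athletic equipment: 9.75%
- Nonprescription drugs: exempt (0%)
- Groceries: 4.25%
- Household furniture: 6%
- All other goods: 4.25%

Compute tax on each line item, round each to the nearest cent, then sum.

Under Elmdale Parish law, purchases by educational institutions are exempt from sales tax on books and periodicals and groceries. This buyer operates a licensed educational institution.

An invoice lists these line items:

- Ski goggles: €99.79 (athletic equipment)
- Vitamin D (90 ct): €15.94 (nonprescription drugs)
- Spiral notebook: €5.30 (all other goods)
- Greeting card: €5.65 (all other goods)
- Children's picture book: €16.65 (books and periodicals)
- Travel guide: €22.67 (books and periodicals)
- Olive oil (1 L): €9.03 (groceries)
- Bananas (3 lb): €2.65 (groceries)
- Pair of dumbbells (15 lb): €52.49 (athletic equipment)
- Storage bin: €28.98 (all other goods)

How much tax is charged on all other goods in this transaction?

€1.70

Spiral notebook €5.30: all other goods → 4.25% → €0.23
Greeting card €5.65: all other goods → 4.25% → €0.24
Storage bin €28.98: all other goods → 4.25% → €1.23
Tax on all other goods = €0.23 + €0.24 + €1.23 = €1.70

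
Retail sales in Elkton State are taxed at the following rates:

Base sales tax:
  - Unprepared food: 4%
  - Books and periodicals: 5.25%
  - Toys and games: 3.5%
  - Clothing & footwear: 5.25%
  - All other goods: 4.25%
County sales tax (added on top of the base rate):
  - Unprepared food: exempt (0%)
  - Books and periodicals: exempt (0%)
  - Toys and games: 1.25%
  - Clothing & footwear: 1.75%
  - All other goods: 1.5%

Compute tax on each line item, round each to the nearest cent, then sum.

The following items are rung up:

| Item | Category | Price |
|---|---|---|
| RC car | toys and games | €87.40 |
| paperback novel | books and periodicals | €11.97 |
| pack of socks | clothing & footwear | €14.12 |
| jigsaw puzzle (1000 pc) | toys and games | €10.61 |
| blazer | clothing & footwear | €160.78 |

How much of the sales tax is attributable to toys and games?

€4.65

RC car €87.40: toys and games → 3.5% + 1.25% county = 4.75% → €4.15
Jigsaw puzzle (1000 pc) €10.61: toys and games → 3.5% + 1.25% county = 4.75% → €0.50
Tax on toys and games = €4.15 + €0.50 = €4.65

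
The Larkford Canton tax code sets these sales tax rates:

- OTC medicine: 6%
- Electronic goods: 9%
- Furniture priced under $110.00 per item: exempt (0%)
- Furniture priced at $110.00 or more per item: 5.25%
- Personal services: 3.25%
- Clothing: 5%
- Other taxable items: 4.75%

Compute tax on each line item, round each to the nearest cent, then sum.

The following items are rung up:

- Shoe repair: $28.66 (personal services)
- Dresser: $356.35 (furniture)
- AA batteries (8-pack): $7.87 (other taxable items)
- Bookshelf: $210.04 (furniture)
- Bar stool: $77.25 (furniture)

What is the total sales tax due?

$31.04

Shoe repair $28.66: personal services → 3.25% → $0.93
Dresser $356.35: furniture, $110.00 or more → 5.25% → $18.71
AA batteries (8-pack) $7.87: other taxable items → 4.75% → $0.37
Bookshelf $210.04: furniture, $110.00 or more → 5.25% → $11.03
Bar stool $77.25: furniture, under $110.00 → 0% → $0.00
Total tax = $0.93 + $18.71 + $0.37 + $11.03 = $31.04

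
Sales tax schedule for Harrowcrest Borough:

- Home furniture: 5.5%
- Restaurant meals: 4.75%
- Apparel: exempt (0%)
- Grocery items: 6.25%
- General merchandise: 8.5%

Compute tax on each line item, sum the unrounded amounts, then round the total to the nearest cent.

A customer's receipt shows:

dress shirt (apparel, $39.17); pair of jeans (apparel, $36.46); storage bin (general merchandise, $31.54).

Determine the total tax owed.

Dress shirt $39.17: apparel → 0% → $0.00
Pair of jeans $36.46: apparel → 0% → $0.00
Storage bin $31.54: general merchandise → 8.5% → $2.6809
Unrounded tax sum = $2.6809 → $2.68

$2.68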